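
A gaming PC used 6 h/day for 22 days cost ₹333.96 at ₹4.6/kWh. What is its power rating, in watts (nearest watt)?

Energy = ₹333.96 ÷ ₹4.6/kWh = 72.6 kWh
Runtime = 6 h/day × 22 days = 132 h
Power = 72.6 kWh ÷ 132 h = 0.55 kW = 550 W

550 W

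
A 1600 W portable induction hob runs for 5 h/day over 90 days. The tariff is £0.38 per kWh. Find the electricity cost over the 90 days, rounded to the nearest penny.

Runtime = 5 h/day × 90 days = 450 h
Energy = 1.6 kW × 450 h = 720 kWh
Cost = 720 kWh × £0.38/kWh = £273.60

£273.60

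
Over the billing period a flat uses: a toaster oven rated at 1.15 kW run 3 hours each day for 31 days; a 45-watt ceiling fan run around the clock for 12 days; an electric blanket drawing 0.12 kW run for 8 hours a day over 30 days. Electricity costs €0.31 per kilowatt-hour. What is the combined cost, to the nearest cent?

toaster oven: Runtime = 3 h/day × 31 days = 93 h
toaster oven: 1.15 kW × 93 h = 106.95 kWh
ceiling fan: Runtime = 24 h × 12 = 288 h
ceiling fan: 0.045 kW × 288 h = 12.96 kWh
electric blanket: Runtime = 8 h/day × 30 days = 240 h
electric blanket: 0.12 kW × 240 h = 28.8 kWh
Total energy = 148.71 kWh
Cost = 148.71 × €0.31 = €46.10

€46.10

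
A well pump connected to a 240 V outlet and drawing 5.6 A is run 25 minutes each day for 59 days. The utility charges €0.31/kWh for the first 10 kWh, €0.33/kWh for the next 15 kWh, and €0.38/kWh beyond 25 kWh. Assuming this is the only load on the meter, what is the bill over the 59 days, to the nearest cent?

Power = 5.6 A × 240 V = 1344 W = 1.344 kW
Runtime = 25 min × 59 = 1475 min = 24.583333… h
Energy = 1.344 kW × 24.583333… h = 33.04 kWh
Tier 1 (0–10 kWh): 10 × €0.31 = €3.1
Tier 2 (10–25 kWh): 15 × €0.33 = €4.95
Above 25 kWh: 8.04 × €0.38 = €3.0552
Bill = €11.11

€11.11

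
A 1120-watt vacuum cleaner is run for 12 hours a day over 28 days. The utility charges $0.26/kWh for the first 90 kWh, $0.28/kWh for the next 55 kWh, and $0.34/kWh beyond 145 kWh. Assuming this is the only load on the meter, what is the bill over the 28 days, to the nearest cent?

$117.45

Runtime = 12 h/day × 28 days = 336 h
Energy = 1.12 kW × 336 h = 376.32 kWh
Tier 1 (0–90 kWh): 90 × $0.26 = $23.4
Tier 2 (90–145 kWh): 55 × $0.28 = $15.4
Above 145 kWh: 231.32 × $0.34 = $78.6488
Bill = $117.45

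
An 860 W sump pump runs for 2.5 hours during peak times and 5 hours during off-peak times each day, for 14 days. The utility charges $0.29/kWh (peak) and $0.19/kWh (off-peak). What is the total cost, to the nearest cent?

$20.17

Peak energy = 0.86 kW × 2.5 h × 14 = 30.1 kWh
Off-peak energy = 0.86 kW × 5 h × 14 = 60.2 kWh
Cost = 30.1 × $0.29 + 60.2 × $0.19 = $8.729 + $11.438 = $20.17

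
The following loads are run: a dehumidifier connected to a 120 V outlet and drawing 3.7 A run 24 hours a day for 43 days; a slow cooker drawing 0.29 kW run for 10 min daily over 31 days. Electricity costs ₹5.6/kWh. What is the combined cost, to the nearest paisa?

₹2574.36

dehumidifier: Power = 3.7 A × 120 V = 444 W = 0.444 kW
dehumidifier: Runtime = 24 h × 43 = 1032 h
dehumidifier: 0.444 kW × 1032 h = 458.208 kWh
slow cooker: Runtime = 10 min × 31 = 310 min = 5.166666… h
slow cooker: 0.29 kW × 5.166666… h = 1.498333… kWh
Total energy = 459.706333… kWh
Cost = 459.706333… × ₹5.6 = ₹2574.36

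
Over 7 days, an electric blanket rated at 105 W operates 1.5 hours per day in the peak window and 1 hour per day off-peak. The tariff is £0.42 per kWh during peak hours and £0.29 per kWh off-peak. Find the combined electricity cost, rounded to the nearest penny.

Peak energy = 0.105 kW × 1.5 h × 7 = 1.1025 kWh
Off-peak energy = 0.105 kW × 1 h × 7 = 0.735 kWh
Cost = 1.1025 × £0.42 + 0.735 × £0.29 = £0.46305 + £0.21315 = £0.68

£0.68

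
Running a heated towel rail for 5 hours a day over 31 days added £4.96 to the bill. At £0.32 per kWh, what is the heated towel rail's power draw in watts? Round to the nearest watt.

100 W

Energy = £4.96 ÷ £0.32/kWh = 15.5 kWh
Runtime = 5 h/day × 31 days = 155 h
Power = 15.5 kWh ÷ 155 h = 0.1 kW = 100 W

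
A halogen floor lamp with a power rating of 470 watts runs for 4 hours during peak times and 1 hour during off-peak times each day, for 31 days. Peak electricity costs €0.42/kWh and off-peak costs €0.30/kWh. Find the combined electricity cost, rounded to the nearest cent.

€28.85

Peak energy = 0.47 kW × 4 h × 31 = 58.28 kWh
Off-peak energy = 0.47 kW × 1 h × 31 = 14.57 kWh
Cost = 58.28 × €0.42 + 14.57 × €0.30 = €24.4776 + €4.371 = €28.85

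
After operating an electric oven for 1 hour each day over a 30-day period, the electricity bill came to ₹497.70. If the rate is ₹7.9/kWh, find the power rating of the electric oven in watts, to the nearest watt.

2100 W

Energy = ₹497.70 ÷ ₹7.9/kWh = 63 kWh
Runtime = 1 h/day × 30 days = 30 h
Power = 63 kWh ÷ 30 h = 2.1 kW = 2100 W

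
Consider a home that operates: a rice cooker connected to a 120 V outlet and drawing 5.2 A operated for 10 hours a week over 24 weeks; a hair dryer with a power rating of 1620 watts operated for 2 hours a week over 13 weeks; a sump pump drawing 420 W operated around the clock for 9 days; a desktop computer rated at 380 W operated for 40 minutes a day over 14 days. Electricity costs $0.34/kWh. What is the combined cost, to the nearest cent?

rice cooker: Power = 5.2 A × 120 V = 624 W = 0.624 kW
rice cooker: Runtime = 10 h/week × 24 weeks = 240 h
rice cooker: 0.624 kW × 240 h = 149.76 kWh
hair dryer: Runtime = 2 h/week × 13 weeks = 26 h
hair dryer: 1.62 kW × 26 h = 42.12 kWh
sump pump: Runtime = 24 h × 9 = 216 h
sump pump: 0.42 kW × 216 h = 90.72 kWh
desktop computer: Runtime = 40 min × 14 = 560 min = 9.333333… h
desktop computer: 0.38 kW × 9.333333… h = 3.546666… kWh
Total energy = 286.146666… kWh
Cost = 286.146666… × $0.34 = $97.29

$97.29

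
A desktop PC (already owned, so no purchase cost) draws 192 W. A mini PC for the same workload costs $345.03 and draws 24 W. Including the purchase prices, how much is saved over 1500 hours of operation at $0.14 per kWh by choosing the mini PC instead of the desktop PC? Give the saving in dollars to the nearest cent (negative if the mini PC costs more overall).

-$309.75

desktop PC: $0.00 + (192/1000) kW × 1500 h × $0.14 = $0.00 + $40.32 = $40.32
mini PC: $345.03 + (24/1000) kW × 1500 h × $0.14 = $345.03 + $5.04 = $350.07
Saving = $40.32 − $350.07 = −$309.75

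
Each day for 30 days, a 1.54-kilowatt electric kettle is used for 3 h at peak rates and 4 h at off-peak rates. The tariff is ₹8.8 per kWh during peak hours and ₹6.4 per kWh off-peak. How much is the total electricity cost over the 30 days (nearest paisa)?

Peak energy = 1.54 kW × 3 h × 30 = 138.6 kWh
Off-peak energy = 1.54 kW × 4 h × 30 = 184.8 kWh
Cost = 138.6 × ₹8.8 + 184.8 × ₹6.4 = ₹1219.68 + ₹1182.72 = ₹2402.40

₹2402.40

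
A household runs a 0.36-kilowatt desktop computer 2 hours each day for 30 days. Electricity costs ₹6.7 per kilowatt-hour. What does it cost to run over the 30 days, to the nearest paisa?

₹144.72

Runtime = 2 h/day × 30 days = 60 h
Energy = 0.36 kW × 60 h = 21.6 kWh
Cost = 21.6 kWh × ₹6.7/kWh = ₹144.72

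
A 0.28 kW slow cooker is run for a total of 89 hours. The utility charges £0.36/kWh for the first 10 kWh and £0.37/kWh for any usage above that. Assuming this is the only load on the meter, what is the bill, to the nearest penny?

Energy = 0.28 kW × 89 h = 24.92 kWh
Tier 1 (0–10 kWh): 10 × £0.36 = £3.6
Above 10 kWh: 14.92 × £0.37 = £5.5204
Bill = £9.12

£9.12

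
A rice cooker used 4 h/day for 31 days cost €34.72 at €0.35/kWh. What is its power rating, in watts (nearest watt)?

800 W

Energy = €34.72 ÷ €0.35/kWh = 99.2 kWh
Runtime = 4 h/day × 31 days = 124 h
Power = 99.2 kWh ÷ 124 h = 0.8 kW = 800 W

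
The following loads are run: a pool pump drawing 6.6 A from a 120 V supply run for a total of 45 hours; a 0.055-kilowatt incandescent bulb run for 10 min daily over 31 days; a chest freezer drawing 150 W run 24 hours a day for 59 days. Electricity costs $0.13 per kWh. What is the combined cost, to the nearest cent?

pool pump: Power = 6.6 A × 120 V = 792 W = 0.792 kW
pool pump: 0.792 kW × 45 h = 35.64 kWh
incandescent bulb: Runtime = 10 min × 31 = 310 min = 5.166666… h
incandescent bulb: 0.055 kW × 5.166666… h = 0.284166… kWh
chest freezer: Runtime = 24 h × 59 = 1416 h
chest freezer: 0.15 kW × 1416 h = 212.4 kWh
Total energy = 248.324166… kWh
Cost = 248.324166… × $0.13 = $32.28

$32.28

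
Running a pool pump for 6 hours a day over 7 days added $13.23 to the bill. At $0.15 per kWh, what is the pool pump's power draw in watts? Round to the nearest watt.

Energy = $13.23 ÷ $0.15/kWh = 88.2 kWh
Runtime = 6 h/day × 7 days = 42 h
Power = 88.2 kWh ÷ 42 h = 2.1 kW = 2100 W

2100 W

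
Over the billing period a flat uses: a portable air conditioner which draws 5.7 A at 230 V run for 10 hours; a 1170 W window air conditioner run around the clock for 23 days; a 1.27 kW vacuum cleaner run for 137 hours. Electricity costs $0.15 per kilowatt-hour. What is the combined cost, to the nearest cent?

portable air conditioner: Power = 5.7 A × 230 V = 1311 W = 1.311 kW
portable air conditioner: 1.311 kW × 10 h = 13.11 kWh
window air conditioner: Runtime = 24 h × 23 = 552 h
window air conditioner: 1.17 kW × 552 h = 645.84 kWh
vacuum cleaner: 1.27 kW × 137 h = 173.99 kWh
Total energy = 832.94 kWh
Cost = 832.94 × $0.15 = $124.94

$124.94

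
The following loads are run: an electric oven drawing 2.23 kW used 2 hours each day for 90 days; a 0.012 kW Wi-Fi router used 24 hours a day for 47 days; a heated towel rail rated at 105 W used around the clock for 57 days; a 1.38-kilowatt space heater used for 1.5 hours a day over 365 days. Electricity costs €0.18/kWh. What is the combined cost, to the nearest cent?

€236.54

electric oven: Runtime = 2 h/day × 90 days = 180 h
electric oven: 2.23 kW × 180 h = 401.4 kWh
Wi-Fi router: Runtime = 24 h × 47 = 1128 h
Wi-Fi router: 0.012 kW × 1128 h = 13.536 kWh
heated towel rail: Runtime = 24 h × 57 = 1368 h
heated towel rail: 0.105 kW × 1368 h = 143.64 kWh
space heater: Runtime = 1.5 h/day × 365 days = 547.5 h
space heater: 1.38 kW × 547.5 h = 755.55 kWh
Total energy = 1314.126 kWh
Cost = 1314.126 × €0.18 = €236.54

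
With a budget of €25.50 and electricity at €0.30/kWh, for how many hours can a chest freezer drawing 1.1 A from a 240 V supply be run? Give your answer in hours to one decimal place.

Power = 1.1 A × 240 V = 264 W = 0.264 kW
Energy available = €25.50 ÷ €0.30/kWh = 85 kWh
Hours = 85 kWh ÷ 0.264 kW = 322.0 h

322.0 h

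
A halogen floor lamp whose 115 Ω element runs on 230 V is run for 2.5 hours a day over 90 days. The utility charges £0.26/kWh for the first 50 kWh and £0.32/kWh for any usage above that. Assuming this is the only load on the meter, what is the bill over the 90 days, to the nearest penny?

£30.12

Power = V²/R = 230²/115 = 460 W = 0.46 kW
Runtime = 2.5 h/day × 90 days = 225 h
Energy = 0.46 kW × 225 h = 103.5 kWh
Tier 1 (0–50 kWh): 50 × £0.26 = £13
Above 50 kWh: 53.5 × £0.32 = £17.12
Bill = £30.12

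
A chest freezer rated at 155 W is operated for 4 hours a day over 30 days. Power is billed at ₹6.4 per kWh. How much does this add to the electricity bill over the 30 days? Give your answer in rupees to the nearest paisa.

Runtime = 4 h/day × 30 days = 120 h
Energy = 0.155 kW × 120 h = 18.6 kWh
Cost = 18.6 kWh × ₹6.4/kWh = ₹119.04

₹119.04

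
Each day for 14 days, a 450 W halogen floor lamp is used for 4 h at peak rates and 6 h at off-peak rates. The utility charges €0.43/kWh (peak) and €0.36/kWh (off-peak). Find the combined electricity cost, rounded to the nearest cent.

Peak energy = 0.45 kW × 4 h × 14 = 25.2 kWh
Off-peak energy = 0.45 kW × 6 h × 14 = 37.8 kWh
Cost = 25.2 × €0.43 + 37.8 × €0.36 = €10.836 + €13.608 = €24.44

€24.44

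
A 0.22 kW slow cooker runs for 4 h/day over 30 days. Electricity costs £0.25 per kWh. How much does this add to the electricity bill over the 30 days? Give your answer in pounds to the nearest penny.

Runtime = 4 h/day × 30 days = 120 h
Energy = 0.22 kW × 120 h = 26.4 kWh
Cost = 26.4 kWh × £0.25/kWh = £6.60

£6.60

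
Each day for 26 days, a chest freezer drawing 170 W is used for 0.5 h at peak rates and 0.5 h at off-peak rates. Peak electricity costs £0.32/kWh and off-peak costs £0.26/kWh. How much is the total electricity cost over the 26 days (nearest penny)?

£1.28

Peak energy = 0.17 kW × 0.5 h × 26 = 2.21 kWh
Off-peak energy = 0.17 kW × 0.5 h × 26 = 2.21 kWh
Cost = 2.21 × £0.32 + 2.21 × £0.26 = £0.7072 + £0.5746 = £1.28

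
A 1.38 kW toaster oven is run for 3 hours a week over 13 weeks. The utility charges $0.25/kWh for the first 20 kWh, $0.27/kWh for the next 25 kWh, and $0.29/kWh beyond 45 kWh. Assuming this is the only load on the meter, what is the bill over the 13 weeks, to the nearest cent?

$14.31

Runtime = 3 h/week × 13 weeks = 39 h
Energy = 1.38 kW × 39 h = 53.82 kWh
Tier 1 (0–20 kWh): 20 × $0.25 = $5
Tier 2 (20–45 kWh): 25 × $0.27 = $6.75
Above 45 kWh: 8.82 × $0.29 = $2.5578
Bill = $14.31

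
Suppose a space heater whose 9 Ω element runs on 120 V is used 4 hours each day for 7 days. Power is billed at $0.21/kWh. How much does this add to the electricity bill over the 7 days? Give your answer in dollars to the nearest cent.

$9.41

Power = V²/R = 120²/9 = 1600 W = 1.6 kW
Runtime = 4 h/day × 7 days = 28 h
Energy = 1.6 kW × 28 h = 44.8 kWh
Cost = 44.8 kWh × $0.21/kWh = $9.41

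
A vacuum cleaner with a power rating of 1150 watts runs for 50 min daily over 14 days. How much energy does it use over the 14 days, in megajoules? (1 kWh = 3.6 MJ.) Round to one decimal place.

Runtime = 50 min × 14 = 700 min = 11.666666… h
Energy = 1.15 kW × 11.666666… h = 13.416666… kWh
= 13.416666… × 3.6 MJ = 48.3 MJ

48.3 MJ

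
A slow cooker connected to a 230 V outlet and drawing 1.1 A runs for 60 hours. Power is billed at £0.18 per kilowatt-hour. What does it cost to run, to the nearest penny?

Power = 1.1 A × 230 V = 253 W = 0.253 kW
Energy = 0.253 kW × 60 h = 15.18 kWh
Cost = 15.18 kWh × £0.18/kWh = £2.73

£2.73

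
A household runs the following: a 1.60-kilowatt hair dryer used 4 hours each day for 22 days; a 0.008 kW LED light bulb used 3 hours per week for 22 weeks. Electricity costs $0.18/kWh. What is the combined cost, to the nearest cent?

$25.44

hair dryer: Runtime = 4 h/day × 22 days = 88 h
hair dryer: 1.6 kW × 88 h = 140.8 kWh
LED light bulb: Runtime = 3 h/week × 22 weeks = 66 h
LED light bulb: 0.008 kW × 66 h = 0.528 kWh
Total energy = 141.328 kWh
Cost = 141.328 × $0.18 = $25.44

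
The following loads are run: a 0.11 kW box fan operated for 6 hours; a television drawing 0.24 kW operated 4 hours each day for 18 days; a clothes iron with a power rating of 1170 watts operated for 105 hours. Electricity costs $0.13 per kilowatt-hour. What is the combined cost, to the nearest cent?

$18.30

box fan: 0.11 kW × 6 h = 0.66 kWh
television: Runtime = 4 h/day × 18 days = 72 h
television: 0.24 kW × 72 h = 17.28 kWh
clothes iron: 1.17 kW × 105 h = 122.85 kWh
Total energy = 140.79 kWh
Cost = 140.79 × $0.13 = $18.30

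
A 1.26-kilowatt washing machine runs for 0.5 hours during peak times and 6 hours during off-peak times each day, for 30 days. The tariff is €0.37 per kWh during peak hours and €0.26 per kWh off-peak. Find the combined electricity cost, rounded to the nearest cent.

€65.96

Peak energy = 1.26 kW × 0.5 h × 30 = 18.9 kWh
Off-peak energy = 1.26 kW × 6 h × 30 = 226.8 kWh
Cost = 18.9 × €0.37 + 226.8 × €0.26 = €6.993 + €58.968 = €65.96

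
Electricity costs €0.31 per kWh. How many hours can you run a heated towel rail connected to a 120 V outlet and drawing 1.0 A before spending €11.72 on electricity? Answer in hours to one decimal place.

315.1 h

Power = 1.0 A × 120 V = 120 W = 0.12 kW
Energy available = €11.72 ÷ €0.31/kWh = 37.8065 kWh
Hours = 37.8065 kWh ÷ 0.12 kW = 315.1 h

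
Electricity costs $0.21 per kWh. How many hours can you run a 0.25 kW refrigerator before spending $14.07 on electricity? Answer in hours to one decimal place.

268.0 h

Energy available = $14.07 ÷ $0.21/kWh = 67 kWh
Hours = 67 kWh ÷ 0.25 kW = 268.0 h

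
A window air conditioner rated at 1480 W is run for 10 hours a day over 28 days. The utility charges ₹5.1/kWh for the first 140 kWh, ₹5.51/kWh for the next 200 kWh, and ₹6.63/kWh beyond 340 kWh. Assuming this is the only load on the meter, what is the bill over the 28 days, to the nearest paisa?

Runtime = 10 h/day × 28 days = 280 h
Energy = 1.48 kW × 280 h = 414.4 kWh
Tier 1 (0–140 kWh): 140 × ₹5.1 = ₹714
Tier 2 (140–340 kWh): 200 × ₹5.51 = ₹1102
Above 340 kWh: 74.4 × ₹6.63 = ₹493.272
Bill = ₹2309.27

₹2309.27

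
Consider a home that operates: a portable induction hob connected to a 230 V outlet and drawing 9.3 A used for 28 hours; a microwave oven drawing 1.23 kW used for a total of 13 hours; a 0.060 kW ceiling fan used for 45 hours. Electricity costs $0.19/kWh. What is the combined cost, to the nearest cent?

$14.93

portable induction hob: Power = 9.3 A × 230 V = 2139 W = 2.139 kW
portable induction hob: 2.139 kW × 28 h = 59.892 kWh
microwave oven: 1.23 kW × 13 h = 15.99 kWh
ceiling fan: 0.06 kW × 45 h = 2.7 kWh
Total energy = 78.582 kWh
Cost = 78.582 × $0.19 = $14.93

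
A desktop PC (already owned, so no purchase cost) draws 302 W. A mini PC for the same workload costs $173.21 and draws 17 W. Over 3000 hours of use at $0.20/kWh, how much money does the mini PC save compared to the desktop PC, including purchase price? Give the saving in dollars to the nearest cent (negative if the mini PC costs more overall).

-$2.21

desktop PC: $0.00 + (302/1000) kW × 3000 h × $0.20 = $0.00 + $181.2 = $181.2
mini PC: $173.21 + (17/1000) kW × 3000 h × $0.20 = $173.21 + $10.2 = $183.41
Saving = $181.2 − $183.41 = −$2.21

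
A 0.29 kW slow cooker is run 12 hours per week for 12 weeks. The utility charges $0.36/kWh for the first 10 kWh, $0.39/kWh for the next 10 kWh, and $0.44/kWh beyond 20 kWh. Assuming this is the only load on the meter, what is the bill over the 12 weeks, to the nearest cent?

$17.07

Runtime = 12 h/week × 12 weeks = 144 h
Energy = 0.29 kW × 144 h = 41.76 kWh
Tier 1 (0–10 kWh): 10 × $0.36 = $3.6
Tier 2 (10–20 kWh): 10 × $0.39 = $3.9
Above 20 kWh: 21.76 × $0.44 = $9.5744
Bill = $17.07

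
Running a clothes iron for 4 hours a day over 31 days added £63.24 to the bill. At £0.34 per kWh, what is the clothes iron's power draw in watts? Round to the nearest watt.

1500 W

Energy = £63.24 ÷ £0.34/kWh = 186 kWh
Runtime = 4 h/day × 31 days = 124 h
Power = 186 kWh ÷ 124 h = 1.5 kW = 1500 W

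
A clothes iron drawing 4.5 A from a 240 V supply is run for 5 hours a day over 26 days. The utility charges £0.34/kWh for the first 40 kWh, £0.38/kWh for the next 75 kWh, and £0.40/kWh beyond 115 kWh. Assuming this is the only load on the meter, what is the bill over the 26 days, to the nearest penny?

Power = 4.5 A × 240 V = 1080 W = 1.08 kW
Runtime = 5 h/day × 26 days = 130 h
Energy = 1.08 kW × 130 h = 140.4 kWh
Tier 1 (0–40 kWh): 40 × £0.34 = £13.6
Tier 2 (40–115 kWh): 75 × £0.38 = £28.5
Above 115 kWh: 25.4 × £0.40 = £10.16
Bill = £52.26

£52.26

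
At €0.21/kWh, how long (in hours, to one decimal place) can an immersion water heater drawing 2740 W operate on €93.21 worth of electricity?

162.0 h

Energy available = €93.21 ÷ €0.21/kWh = 443.8571 kWh
Hours = 443.8571 kWh ÷ 2.74 kW = 162.0 h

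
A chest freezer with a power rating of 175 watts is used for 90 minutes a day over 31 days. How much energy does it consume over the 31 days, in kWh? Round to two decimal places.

8.14 kWh

Runtime = 90 min × 31 = 2790 min = 46.5 h
Energy = 0.175 kW × 46.5 h = 8.1375 kWh ≈ 8.14 kWh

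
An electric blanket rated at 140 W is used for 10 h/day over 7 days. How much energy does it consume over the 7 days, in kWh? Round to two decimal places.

Runtime = 10 h/day × 7 days = 70 h
Energy = 0.14 kW × 70 h = 9.8 kWh

9.80 kWh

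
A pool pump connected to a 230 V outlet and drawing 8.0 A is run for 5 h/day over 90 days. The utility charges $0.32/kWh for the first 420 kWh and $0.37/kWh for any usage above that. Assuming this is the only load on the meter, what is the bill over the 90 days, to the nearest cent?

Power = 8.0 A × 230 V = 1840 W = 1.84 kW
Runtime = 5 h/day × 90 days = 450 h
Energy = 1.84 kW × 450 h = 828 kWh
Tier 1 (0–420 kWh): 420 × $0.32 = $134.4
Above 420 kWh: 408 × $0.37 = $150.96
Bill = $285.36

$285.36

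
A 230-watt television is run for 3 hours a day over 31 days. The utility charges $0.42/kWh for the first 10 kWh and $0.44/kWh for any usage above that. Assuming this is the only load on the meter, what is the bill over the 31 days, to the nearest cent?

Runtime = 3 h/day × 31 days = 93 h
Energy = 0.23 kW × 93 h = 21.39 kWh
Tier 1 (0–10 kWh): 10 × $0.42 = $4.2
Above 10 kWh: 11.39 × $0.44 = $5.0116
Bill = $9.21

$9.21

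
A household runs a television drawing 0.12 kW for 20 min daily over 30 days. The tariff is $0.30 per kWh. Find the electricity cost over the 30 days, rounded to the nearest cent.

Runtime = 20 min × 30 = 600 min = 10 h
Energy = 0.12 kW × 10 h = 1.2 kWh
Cost = 1.2 kWh × $0.30/kWh = $0.36

$0.36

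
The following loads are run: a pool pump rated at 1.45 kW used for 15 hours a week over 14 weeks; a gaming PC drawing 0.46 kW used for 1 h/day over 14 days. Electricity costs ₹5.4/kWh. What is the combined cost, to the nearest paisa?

pool pump: Runtime = 15 h/week × 14 weeks = 210 h
pool pump: 1.45 kW × 210 h = 304.5 kWh
gaming PC: Runtime = 1 h/day × 14 days = 14 h
gaming PC: 0.46 kW × 14 h = 6.44 kWh
Total energy = 310.94 kWh
Cost = 310.94 × ₹5.4 = ₹1679.08

₹1679.08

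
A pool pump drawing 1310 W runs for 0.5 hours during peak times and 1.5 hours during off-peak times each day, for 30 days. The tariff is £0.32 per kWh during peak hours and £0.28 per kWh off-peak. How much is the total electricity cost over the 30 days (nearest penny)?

Peak energy = 1.31 kW × 0.5 h × 30 = 19.65 kWh
Off-peak energy = 1.31 kW × 1.5 h × 30 = 58.95 kWh
Cost = 19.65 × £0.32 + 58.95 × £0.28 = £6.288 + £16.506 = £22.79

£22.79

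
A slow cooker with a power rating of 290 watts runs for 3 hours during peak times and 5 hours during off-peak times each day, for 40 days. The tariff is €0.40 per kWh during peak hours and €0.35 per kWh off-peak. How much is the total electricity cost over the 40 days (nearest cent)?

Peak energy = 0.29 kW × 3 h × 40 = 34.8 kWh
Off-peak energy = 0.29 kW × 5 h × 40 = 58 kWh
Cost = 34.8 × €0.40 + 58 × €0.35 = €13.92 + €20.3 = €34.22

€34.22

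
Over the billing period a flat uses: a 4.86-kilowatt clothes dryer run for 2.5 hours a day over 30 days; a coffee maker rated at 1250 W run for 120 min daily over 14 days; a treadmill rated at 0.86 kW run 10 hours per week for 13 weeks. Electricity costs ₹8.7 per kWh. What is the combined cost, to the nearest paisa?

clothes dryer: Runtime = 2.5 h/day × 30 days = 75 h
clothes dryer: 4.86 kW × 75 h = 364.5 kWh
coffee maker: Runtime = 120 min × 14 = 1680 min = 28 h
coffee maker: 1.25 kW × 28 h = 35 kWh
treadmill: Runtime = 10 h/week × 13 weeks = 130 h
treadmill: 0.86 kW × 130 h = 111.8 kWh
Total energy = 511.3 kWh
Cost = 511.3 × ₹8.7 = ₹4448.31

₹4448.31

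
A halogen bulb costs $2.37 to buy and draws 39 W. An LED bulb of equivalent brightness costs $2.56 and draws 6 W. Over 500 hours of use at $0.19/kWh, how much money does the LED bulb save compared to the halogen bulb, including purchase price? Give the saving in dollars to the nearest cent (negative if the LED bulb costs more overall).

$2.95

halogen bulb: $2.37 + (39/1000) kW × 500 h × $0.19 = $2.37 + $3.705 = $6.075
LED bulb: $2.56 + (6/1000) kW × 500 h × $0.19 = $2.56 + $0.57 = $3.13
Saving = $6.075 − $3.13 = $2.945 → $2.95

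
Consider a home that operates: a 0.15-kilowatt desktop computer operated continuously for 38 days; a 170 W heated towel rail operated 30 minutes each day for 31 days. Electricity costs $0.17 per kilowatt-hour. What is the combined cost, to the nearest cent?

desktop computer: Runtime = 24 h × 38 = 912 h
desktop computer: 0.15 kW × 912 h = 136.8 kWh
heated towel rail: Runtime = 30 min × 31 = 930 min = 15.5 h
heated towel rail: 0.17 kW × 15.5 h = 2.635 kWh
Total energy = 139.435 kWh
Cost = 139.435 × $0.17 = $23.70

$23.70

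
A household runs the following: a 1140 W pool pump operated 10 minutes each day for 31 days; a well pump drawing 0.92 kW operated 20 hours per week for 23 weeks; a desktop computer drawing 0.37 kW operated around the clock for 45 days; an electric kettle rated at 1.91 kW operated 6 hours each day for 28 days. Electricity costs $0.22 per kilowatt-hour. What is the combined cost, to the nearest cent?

$252.91

pool pump: Runtime = 10 min × 31 = 310 min = 5.166666… h
pool pump: 1.14 kW × 5.166666… h = 5.89 kWh
well pump: Runtime = 20 h/week × 23 weeks = 460 h
well pump: 0.92 kW × 460 h = 423.2 kWh
desktop computer: Runtime = 24 h × 45 = 1080 h
desktop computer: 0.37 kW × 1080 h = 399.6 kWh
electric kettle: Runtime = 6 h/day × 28 days = 168 h
electric kettle: 1.91 kW × 168 h = 320.88 kWh
Total energy = 1149.57 kWh
Cost = 1149.57 × $0.22 = $252.91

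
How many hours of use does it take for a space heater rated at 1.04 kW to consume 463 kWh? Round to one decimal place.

445.2 h

Hours = 463 kWh ÷ 1.04 kW = 445.2 h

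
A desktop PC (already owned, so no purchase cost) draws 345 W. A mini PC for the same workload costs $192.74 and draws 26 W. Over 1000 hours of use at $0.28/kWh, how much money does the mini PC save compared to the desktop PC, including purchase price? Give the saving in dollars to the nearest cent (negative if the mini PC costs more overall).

desktop PC: $0.00 + (345/1000) kW × 1000 h × $0.28 = $0.00 + $96.6 = $96.6
mini PC: $192.74 + (26/1000) kW × 1000 h × $0.28 = $192.74 + $7.28 = $200.02
Saving = $96.6 − $200.02 = −$103.42

-$103.42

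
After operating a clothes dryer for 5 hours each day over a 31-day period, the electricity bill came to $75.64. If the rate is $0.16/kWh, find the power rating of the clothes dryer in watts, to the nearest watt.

3050 W

Energy = $75.64 ÷ $0.16/kWh = 472.75 kWh
Runtime = 5 h/day × 31 days = 155 h
Power = 472.75 kWh ÷ 155 h = 3.05 kW = 3050 W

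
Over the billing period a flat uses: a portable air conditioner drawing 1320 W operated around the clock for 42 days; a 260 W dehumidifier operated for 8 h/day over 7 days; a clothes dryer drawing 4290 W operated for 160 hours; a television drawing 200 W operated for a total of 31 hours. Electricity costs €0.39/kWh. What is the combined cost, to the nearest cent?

portable air conditioner: Runtime = 24 h × 42 = 1008 h
portable air conditioner: 1.32 kW × 1008 h = 1330.56 kWh
dehumidifier: Runtime = 8 h/day × 7 days = 56 h
dehumidifier: 0.26 kW × 56 h = 14.56 kWh
clothes dryer: 4.29 kW × 160 h = 686.4 kWh
television: 0.2 kW × 31 h = 6.2 kWh
Total energy = 2037.72 kWh
Cost = 2037.72 × €0.39 = €794.71

€794.71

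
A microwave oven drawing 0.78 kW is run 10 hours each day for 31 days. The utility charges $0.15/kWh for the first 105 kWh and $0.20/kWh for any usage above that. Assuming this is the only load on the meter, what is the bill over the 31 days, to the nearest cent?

$43.11

Runtime = 10 h/day × 31 days = 310 h
Energy = 0.78 kW × 310 h = 241.8 kWh
Tier 1 (0–105 kWh): 105 × $0.15 = $15.75
Above 105 kWh: 136.8 × $0.20 = $27.36
Bill = $43.11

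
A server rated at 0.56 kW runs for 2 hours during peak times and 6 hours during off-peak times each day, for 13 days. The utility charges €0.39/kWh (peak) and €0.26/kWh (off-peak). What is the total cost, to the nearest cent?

€17.04

Peak energy = 0.56 kW × 2 h × 13 = 14.56 kWh
Off-peak energy = 0.56 kW × 6 h × 13 = 43.68 kWh
Cost = 14.56 × €0.39 + 43.68 × €0.26 = €5.6784 + €11.3568 = €17.04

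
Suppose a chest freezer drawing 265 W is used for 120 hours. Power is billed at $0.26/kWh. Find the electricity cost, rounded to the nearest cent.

Energy = 0.265 kW × 120 h = 31.8 kWh
Cost = 31.8 kWh × $0.26/kWh = $8.27

$8.27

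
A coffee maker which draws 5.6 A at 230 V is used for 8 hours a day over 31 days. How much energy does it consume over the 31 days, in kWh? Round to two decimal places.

319.42 kWh

Power = 5.6 A × 230 V = 1288 W = 1.288 kW
Runtime = 8 h/day × 31 days = 248 h
Energy = 1.288 kW × 248 h = 319.424 kWh ≈ 319.42 kWh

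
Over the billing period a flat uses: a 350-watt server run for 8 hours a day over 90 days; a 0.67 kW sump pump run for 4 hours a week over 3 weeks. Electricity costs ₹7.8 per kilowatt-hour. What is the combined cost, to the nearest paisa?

server: Runtime = 8 h/day × 90 days = 720 h
server: 0.35 kW × 720 h = 252 kWh
sump pump: Runtime = 4 h/week × 3 weeks = 12 h
sump pump: 0.67 kW × 12 h = 8.04 kWh
Total energy = 260.04 kWh
Cost = 260.04 × ₹7.8 = ₹2028.31

₹2028.31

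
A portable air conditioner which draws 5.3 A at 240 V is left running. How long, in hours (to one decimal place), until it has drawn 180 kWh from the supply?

141.5 h

Power = 5.3 A × 240 V = 1272 W = 1.272 kW
Hours = 180 kWh ÷ 1.272 kW = 141.5 h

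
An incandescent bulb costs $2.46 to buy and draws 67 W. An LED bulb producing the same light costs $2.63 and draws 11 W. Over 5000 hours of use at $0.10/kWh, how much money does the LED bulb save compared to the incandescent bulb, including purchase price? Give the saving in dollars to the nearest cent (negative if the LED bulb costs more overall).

$27.83

incandescent bulb: $2.46 + (67/1000) kW × 5000 h × $0.10 = $2.46 + $33.5 = $35.96
LED bulb: $2.63 + (11/1000) kW × 5000 h × $0.10 = $2.63 + $5.5 = $8.13
Saving = $35.96 − $8.13 = $27.83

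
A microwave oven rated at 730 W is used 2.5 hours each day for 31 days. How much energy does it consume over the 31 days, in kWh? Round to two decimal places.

56.58 kWh

Runtime = 2.5 h/day × 31 days = 77.5 h
Energy = 0.73 kW × 77.5 h = 56.575 kWh ≈ 56.58 kWh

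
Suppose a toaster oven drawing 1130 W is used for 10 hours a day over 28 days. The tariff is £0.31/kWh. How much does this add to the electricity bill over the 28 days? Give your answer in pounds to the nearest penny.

Runtime = 10 h/day × 28 days = 280 h
Energy = 1.13 kW × 280 h = 316.4 kWh
Cost = 316.4 kWh × £0.31/kWh = £98.08

£98.08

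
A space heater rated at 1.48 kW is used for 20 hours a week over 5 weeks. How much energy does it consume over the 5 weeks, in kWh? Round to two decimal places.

148.00 kWh

Runtime = 20 h/week × 5 weeks = 100 h
Energy = 1.48 kW × 100 h = 148 kWh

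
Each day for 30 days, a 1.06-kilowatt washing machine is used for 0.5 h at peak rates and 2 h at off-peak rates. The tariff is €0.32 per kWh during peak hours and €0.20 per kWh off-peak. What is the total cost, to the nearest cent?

€17.81

Peak energy = 1.06 kW × 0.5 h × 30 = 15.9 kWh
Off-peak energy = 1.06 kW × 2 h × 30 = 63.6 kWh
Cost = 15.9 × €0.32 + 63.6 × €0.20 = €5.088 + €12.72 = €17.81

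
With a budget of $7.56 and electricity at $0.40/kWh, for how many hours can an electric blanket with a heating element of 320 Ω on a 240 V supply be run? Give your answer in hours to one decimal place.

Power = V²/R = 240²/320 = 180 W = 0.18 kW
Energy available = $7.56 ÷ $0.40/kWh = 18.9 kWh
Hours = 18.9 kWh ÷ 0.18 kW = 105.0 h

105.0 h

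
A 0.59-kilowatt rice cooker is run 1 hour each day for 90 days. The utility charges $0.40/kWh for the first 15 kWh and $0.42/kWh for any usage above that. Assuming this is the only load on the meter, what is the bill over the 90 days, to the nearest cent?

$22.00

Runtime = 1 h/day × 90 days = 90 h
Energy = 0.59 kW × 90 h = 53.1 kWh
Tier 1 (0–15 kWh): 15 × $0.40 = $6
Above 15 kWh: 38.1 × $0.42 = $16.002
Bill = $22.00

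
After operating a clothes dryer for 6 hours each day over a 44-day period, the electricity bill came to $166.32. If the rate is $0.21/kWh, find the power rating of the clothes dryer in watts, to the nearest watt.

3000 W

Energy = $166.32 ÷ $0.21/kWh = 792 kWh
Runtime = 6 h/day × 44 days = 264 h
Power = 792 kWh ÷ 264 h = 3 kW = 3000 W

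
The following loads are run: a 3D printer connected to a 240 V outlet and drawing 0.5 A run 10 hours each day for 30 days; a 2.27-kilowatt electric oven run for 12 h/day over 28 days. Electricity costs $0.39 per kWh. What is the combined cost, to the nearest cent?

$311.50

3D printer: Power = 0.5 A × 240 V = 120 W = 0.12 kW
3D printer: Runtime = 10 h/day × 30 days = 300 h
3D printer: 0.12 kW × 300 h = 36 kWh
electric oven: Runtime = 12 h/day × 28 days = 336 h
electric oven: 2.27 kW × 336 h = 762.72 kWh
Total energy = 798.72 kWh
Cost = 798.72 × $0.39 = $311.50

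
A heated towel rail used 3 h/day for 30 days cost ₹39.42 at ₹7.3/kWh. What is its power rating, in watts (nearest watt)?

60 W

Energy = ₹39.42 ÷ ₹7.3/kWh = 5.4 kWh
Runtime = 3 h/day × 30 days = 90 h
Power = 5.4 kWh ÷ 90 h = 0.06 kW = 60 W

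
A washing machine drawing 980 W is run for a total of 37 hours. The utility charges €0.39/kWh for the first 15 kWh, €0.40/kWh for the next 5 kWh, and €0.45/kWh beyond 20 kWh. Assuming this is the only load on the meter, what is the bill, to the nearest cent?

Energy = 0.98 kW × 37 h = 36.26 kWh
Tier 1 (0–15 kWh): 15 × €0.39 = €5.85
Tier 2 (15–20 kWh): 5 × €0.40 = €2
Above 20 kWh: 16.26 × €0.45 = €7.317
Bill = €15.17

€15.17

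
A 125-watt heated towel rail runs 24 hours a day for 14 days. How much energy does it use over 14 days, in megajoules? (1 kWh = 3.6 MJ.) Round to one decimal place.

151.2 MJ

Runtime = 24 h × 14 = 336 h
Energy = 0.125 kW × 336 h = 42 kWh
= 42 × 3.6 MJ = 151.2 MJ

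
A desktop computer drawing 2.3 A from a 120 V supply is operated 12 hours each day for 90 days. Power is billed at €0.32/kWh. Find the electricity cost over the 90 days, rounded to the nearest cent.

Power = 2.3 A × 120 V = 276 W = 0.276 kW
Runtime = 12 h/day × 90 days = 1080 h
Energy = 0.276 kW × 1080 h = 298.08 kWh
Cost = 298.08 kWh × €0.32/kWh = €95.39

€95.39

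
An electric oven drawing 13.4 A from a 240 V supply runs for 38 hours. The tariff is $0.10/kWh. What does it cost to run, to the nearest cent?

Power = 13.4 A × 240 V = 3216 W = 3.216 kW
Energy = 3.216 kW × 38 h = 122.208 kWh
Cost = 122.208 kWh × $0.10/kWh = $12.22

$12.22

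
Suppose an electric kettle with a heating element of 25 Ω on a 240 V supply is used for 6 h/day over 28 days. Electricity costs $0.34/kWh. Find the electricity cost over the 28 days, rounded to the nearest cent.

$131.60

Power = V²/R = 240²/25 = 2304 W = 2.304 kW
Runtime = 6 h/day × 28 days = 168 h
Energy = 2.304 kW × 168 h = 387.072 kWh
Cost = 387.072 kWh × $0.34/kWh = $131.60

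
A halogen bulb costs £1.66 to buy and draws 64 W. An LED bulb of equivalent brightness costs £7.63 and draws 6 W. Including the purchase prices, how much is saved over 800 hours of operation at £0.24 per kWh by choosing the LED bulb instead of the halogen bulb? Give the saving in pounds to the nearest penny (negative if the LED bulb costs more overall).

halogen bulb: £1.66 + (64/1000) kW × 800 h × £0.24 = £1.66 + £12.288 = £13.948
LED bulb: £7.63 + (6/1000) kW × 800 h × £0.24 = £7.63 + £1.152 = £8.782
Saving = £13.948 − £8.782 = £5.166 → £5.17

£5.17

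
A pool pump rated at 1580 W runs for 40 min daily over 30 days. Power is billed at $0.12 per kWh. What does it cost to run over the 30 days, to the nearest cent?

$3.79

Runtime = 40 min × 30 = 1200 min = 20 h
Energy = 1.58 kW × 20 h = 31.6 kWh
Cost = 31.6 kWh × $0.12/kWh = $3.79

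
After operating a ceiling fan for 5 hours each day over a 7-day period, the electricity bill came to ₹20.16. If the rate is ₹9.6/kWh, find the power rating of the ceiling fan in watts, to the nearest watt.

Energy = ₹20.16 ÷ ₹9.6/kWh = 2.1 kWh
Runtime = 5 h/day × 7 days = 35 h
Power = 2.1 kWh ÷ 35 h = 0.06 kW = 60 W

60 W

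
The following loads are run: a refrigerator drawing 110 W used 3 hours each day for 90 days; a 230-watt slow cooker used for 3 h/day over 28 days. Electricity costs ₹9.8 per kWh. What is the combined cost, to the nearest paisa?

refrigerator: Runtime = 3 h/day × 90 days = 270 h
refrigerator: 0.11 kW × 270 h = 29.7 kWh
slow cooker: Runtime = 3 h/day × 28 days = 84 h
slow cooker: 0.23 kW × 84 h = 19.32 kWh
Total energy = 49.02 kWh
Cost = 49.02 × ₹9.8 = ₹480.40

₹480.40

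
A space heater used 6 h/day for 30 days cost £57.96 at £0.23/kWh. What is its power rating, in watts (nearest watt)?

1400 W

Energy = £57.96 ÷ £0.23/kWh = 252 kWh
Runtime = 6 h/day × 30 days = 180 h
Power = 252 kWh ÷ 180 h = 1.4 kW = 1400 W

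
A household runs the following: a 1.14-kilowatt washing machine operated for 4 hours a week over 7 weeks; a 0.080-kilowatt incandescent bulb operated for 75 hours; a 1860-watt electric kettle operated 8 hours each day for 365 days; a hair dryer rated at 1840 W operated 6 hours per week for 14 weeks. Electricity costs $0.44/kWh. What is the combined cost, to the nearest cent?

$2474.42

washing machine: Runtime = 4 h/week × 7 weeks = 28 h
washing machine: 1.14 kW × 28 h = 31.92 kWh
incandescent bulb: 0.08 kW × 75 h = 6 kWh
electric kettle: Runtime = 8 h/day × 365 days = 2920 h
electric kettle: 1.86 kW × 2920 h = 5431.2 kWh
hair dryer: Runtime = 6 h/week × 14 weeks = 84 h
hair dryer: 1.84 kW × 84 h = 154.56 kWh
Total energy = 5623.68 kWh
Cost = 5623.68 × $0.44 = $2474.42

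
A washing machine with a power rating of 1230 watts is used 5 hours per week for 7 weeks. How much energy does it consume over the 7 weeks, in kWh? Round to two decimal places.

Runtime = 5 h/week × 7 weeks = 35 h
Energy = 1.23 kW × 35 h = 43.05 kWh

43.05 kWh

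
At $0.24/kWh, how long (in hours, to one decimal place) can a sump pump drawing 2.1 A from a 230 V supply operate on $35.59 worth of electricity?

Power = 2.1 A × 230 V = 483 W = 0.483 kW
Energy available = $35.59 ÷ $0.24/kWh = 148.2917 kWh
Hours = 148.2917 kWh ÷ 0.483 kW = 307.0 h

307.0 h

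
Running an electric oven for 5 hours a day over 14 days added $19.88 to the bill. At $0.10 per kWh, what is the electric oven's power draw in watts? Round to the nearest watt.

2840 W

Energy = $19.88 ÷ $0.10/kWh = 198.8 kWh
Runtime = 5 h/day × 14 days = 70 h
Power = 198.8 kWh ÷ 70 h = 2.84 kW = 2840 W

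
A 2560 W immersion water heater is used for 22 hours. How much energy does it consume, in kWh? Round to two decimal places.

Energy = 2.56 kW × 22 h = 56.32 kWh

56.32 kWh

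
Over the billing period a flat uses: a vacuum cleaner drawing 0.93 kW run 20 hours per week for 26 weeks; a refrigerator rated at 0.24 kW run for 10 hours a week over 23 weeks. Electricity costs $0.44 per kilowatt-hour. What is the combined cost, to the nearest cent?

$237.07

vacuum cleaner: Runtime = 20 h/week × 26 weeks = 520 h
vacuum cleaner: 0.93 kW × 520 h = 483.6 kWh
refrigerator: Runtime = 10 h/week × 23 weeks = 230 h
refrigerator: 0.24 kW × 230 h = 55.2 kWh
Total energy = 538.8 kWh
Cost = 538.8 × $0.44 = $237.07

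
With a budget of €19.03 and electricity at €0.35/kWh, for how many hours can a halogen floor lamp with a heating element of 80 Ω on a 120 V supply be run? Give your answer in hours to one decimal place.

Power = V²/R = 120²/80 = 180 W = 0.18 kW
Energy available = €19.03 ÷ €0.35/kWh = 54.3714 kWh
Hours = 54.3714 kWh ÷ 0.18 kW = 302.1 h

302.1 h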